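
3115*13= 40495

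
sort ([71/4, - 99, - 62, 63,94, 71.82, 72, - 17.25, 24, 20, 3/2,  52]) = [ - 99, - 62, - 17.25, 3/2, 71/4,20, 24 , 52, 63,71.82, 72,  94 ]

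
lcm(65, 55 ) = 715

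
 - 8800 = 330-9130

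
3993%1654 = 685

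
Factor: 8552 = 2^3* 1069^1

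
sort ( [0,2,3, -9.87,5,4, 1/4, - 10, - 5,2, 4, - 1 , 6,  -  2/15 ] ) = [ - 10,-9.87,- 5,  -  1 , -2/15, 0, 1/4, 2, 2,  3, 4,  4,5,  6]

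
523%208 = 107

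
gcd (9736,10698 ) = 2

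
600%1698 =600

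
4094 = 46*89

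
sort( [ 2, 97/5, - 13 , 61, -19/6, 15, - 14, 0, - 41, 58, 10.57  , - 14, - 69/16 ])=[ - 41 ,-14 , - 14, - 13, - 69/16, - 19/6, 0, 2, 10.57, 15, 97/5, 58, 61]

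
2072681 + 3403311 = 5475992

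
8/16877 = 8/16877 = 0.00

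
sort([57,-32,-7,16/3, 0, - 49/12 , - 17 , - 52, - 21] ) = [  -  52, - 32,  -  21, - 17, - 7, - 49/12, 0,16/3, 57 ] 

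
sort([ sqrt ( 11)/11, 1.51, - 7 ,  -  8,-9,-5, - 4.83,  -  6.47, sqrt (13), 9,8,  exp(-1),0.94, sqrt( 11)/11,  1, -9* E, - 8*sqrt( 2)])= [- 9*E, - 8*sqrt(2), - 9, - 8,-7, - 6.47, - 5, - 4.83,  sqrt( 11)/11,sqrt( 11) /11,exp( - 1),0.94, 1 , 1.51, sqrt(13), 8,9]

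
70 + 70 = 140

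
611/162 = 3+125/162=3.77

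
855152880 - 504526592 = 350626288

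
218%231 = 218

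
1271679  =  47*27057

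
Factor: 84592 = 2^4*17^1 *311^1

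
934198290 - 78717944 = 855480346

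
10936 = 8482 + 2454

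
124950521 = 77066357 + 47884164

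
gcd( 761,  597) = 1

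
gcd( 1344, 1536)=192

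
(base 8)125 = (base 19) 49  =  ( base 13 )67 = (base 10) 85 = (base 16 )55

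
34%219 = 34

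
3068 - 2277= 791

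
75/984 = 25/328=   0.08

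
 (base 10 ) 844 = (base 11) 6a8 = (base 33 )pj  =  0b1101001100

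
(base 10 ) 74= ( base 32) 2a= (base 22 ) 38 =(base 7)134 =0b1001010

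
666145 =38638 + 627507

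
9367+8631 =17998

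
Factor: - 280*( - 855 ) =239400=   2^3 * 3^2*5^2*7^1*19^1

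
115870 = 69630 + 46240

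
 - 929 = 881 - 1810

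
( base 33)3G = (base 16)73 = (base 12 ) 97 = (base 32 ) 3J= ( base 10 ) 115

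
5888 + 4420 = 10308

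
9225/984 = 75/8 = 9.38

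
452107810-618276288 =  -166168478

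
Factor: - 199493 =-7^1*28499^1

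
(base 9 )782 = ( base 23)14K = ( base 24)12h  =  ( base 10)641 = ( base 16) 281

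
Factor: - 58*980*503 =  - 28590520 = - 2^3*5^1 * 7^2*29^1*503^1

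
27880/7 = 27880/7=3982.86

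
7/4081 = 1/583 = 0.00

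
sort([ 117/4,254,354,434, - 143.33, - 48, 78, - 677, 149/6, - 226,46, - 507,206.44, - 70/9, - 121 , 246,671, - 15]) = [ - 677, - 507, - 226  , - 143.33, - 121, - 48, - 15,-70/9  ,  149/6,117/4,46, 78,206.44,246,  254,354,434 , 671]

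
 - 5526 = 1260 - 6786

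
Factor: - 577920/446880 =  - 2^2*7^( - 1)*19^ ( - 1) *43^1=- 172/133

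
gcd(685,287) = 1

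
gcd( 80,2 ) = 2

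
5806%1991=1824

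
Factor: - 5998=-2^1*2999^1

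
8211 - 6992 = 1219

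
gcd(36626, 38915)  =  1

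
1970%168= 122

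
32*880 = 28160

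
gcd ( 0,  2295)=2295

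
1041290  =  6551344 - 5510054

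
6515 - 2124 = 4391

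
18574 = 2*9287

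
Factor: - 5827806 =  - 2^1*3^2*323767^1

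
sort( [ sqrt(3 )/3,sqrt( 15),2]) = [ sqrt(3) /3,2,sqrt(15)]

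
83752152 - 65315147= 18437005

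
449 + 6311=6760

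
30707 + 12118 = 42825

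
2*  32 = 64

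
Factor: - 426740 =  - 2^2*5^1*19^1*1123^1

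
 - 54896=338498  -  393394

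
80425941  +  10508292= 90934233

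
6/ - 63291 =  - 2/21097 = - 0.00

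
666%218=12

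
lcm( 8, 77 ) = 616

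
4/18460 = 1/4615 = 0.00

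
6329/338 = 6329/338 = 18.72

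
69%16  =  5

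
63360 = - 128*( - 495)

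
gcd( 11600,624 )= 16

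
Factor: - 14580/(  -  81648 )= 2^( - 2) * 5^1 * 7^( - 1 ) = 5/28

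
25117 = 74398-49281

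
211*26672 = 5627792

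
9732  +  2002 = 11734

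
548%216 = 116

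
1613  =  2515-902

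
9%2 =1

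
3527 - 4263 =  - 736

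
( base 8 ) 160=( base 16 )70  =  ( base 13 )88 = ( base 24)4g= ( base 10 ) 112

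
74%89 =74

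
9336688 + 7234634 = 16571322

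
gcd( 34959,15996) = 129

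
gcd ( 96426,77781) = 33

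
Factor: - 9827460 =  - 2^2*3^3*5^1  *18199^1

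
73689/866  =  73689/866 = 85.09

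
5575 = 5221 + 354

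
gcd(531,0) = 531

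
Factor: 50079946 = 2^1*7^1 * 631^1*5669^1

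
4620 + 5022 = 9642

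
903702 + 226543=1130245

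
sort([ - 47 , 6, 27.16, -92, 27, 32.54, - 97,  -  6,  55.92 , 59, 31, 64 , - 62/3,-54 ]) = [ - 97, - 92, - 54,  -  47, - 62/3, -6, 6 , 27,27.16, 31,32.54, 55.92, 59, 64 ] 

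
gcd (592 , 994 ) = 2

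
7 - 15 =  - 8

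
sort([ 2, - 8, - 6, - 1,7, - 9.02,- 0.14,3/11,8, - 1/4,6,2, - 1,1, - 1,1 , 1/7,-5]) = [ - 9.02, - 8, - 6 ,-5, - 1, - 1,-1,  -  1/4, - 0.14,1/7, 3/11,1,1  ,  2,  2,  6,7,8]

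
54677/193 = 283 + 58/193 =283.30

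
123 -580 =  - 457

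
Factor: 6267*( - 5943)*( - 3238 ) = 120598600878 = 2^1*3^2*7^1*283^1 * 1619^1 *2089^1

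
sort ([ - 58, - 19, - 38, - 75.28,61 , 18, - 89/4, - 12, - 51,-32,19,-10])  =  [ - 75.28 , - 58, - 51, - 38, - 32, - 89/4, - 19,-12, - 10,18, 19, 61 ]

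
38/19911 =38/19911=0.00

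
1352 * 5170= 6989840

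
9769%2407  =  141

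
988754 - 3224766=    - 2236012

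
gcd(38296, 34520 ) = 8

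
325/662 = 325/662 = 0.49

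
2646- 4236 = -1590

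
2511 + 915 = 3426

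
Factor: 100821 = 3^1 * 7^1*4801^1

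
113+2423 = 2536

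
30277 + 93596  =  123873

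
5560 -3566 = 1994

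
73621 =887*83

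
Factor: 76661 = 13^1  *  5897^1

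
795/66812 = 795/66812 = 0.01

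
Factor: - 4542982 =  - 2^1*449^1*5059^1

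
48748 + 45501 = 94249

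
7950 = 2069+5881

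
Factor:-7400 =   -  2^3* 5^2 *37^1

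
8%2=0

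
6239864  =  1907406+4332458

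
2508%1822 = 686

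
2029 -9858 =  - 7829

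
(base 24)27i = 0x53A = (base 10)1338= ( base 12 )936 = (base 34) 15c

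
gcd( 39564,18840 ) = 1884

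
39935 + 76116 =116051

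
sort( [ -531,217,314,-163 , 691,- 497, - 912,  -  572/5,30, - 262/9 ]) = [-912,  -  531, - 497, - 163 ,  -  572/5,-262/9,30 , 217,314,691]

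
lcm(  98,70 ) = 490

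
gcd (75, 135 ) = 15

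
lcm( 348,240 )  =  6960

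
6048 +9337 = 15385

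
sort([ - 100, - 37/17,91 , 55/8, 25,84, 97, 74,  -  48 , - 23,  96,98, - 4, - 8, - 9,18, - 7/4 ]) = [ - 100,  -  48, - 23,-9, - 8, - 4, - 37/17, - 7/4, 55/8 , 18, 25, 74, 84, 91 , 96, 97,  98] 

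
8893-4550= 4343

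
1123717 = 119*9443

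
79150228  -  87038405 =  - 7888177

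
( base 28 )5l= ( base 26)65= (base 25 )6b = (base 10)161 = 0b10100001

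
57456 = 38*1512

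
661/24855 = 661/24855 =0.03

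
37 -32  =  5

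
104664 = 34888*3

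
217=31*7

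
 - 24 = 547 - 571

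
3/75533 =3/75533 = 0.00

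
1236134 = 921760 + 314374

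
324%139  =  46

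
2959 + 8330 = 11289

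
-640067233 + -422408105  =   - 1062475338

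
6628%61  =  40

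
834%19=17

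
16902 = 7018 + 9884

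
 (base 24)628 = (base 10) 3512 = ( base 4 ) 312320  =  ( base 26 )552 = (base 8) 6670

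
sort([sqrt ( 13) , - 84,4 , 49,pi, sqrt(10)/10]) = [ - 84,  sqrt(10)/10, pi,sqrt( 13 ),4,49] 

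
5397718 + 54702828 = 60100546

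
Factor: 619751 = 11^1*103^1*547^1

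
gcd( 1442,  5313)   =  7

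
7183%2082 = 937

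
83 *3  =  249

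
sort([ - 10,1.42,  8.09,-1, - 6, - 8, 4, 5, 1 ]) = [-10, - 8, - 6, - 1,  1, 1.42,4, 5,8.09 ] 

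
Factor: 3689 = 7^1 *17^1*31^1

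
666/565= 666/565 = 1.18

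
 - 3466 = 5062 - 8528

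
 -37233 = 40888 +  - 78121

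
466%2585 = 466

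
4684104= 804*5826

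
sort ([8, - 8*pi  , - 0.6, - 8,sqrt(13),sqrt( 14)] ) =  [  -  8*pi,-8,  -  0.6, sqrt(13), sqrt( 14), 8 ]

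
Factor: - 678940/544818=  -  2^1*3^( -1 )*5^1 * 83^1*409^1*90803^(-1 ) = -339470/272409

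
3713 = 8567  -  4854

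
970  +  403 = 1373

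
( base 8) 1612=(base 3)1020120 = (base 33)rf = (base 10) 906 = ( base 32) SA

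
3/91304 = 3/91304 =0.00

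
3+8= 11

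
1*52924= 52924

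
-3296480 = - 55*59936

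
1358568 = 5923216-4564648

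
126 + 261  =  387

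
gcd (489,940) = 1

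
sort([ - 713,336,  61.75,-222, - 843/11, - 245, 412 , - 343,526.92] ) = [- 713, - 343 , - 245, - 222, - 843/11, 61.75,336,412,526.92]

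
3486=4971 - 1485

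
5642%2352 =938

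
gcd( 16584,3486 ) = 6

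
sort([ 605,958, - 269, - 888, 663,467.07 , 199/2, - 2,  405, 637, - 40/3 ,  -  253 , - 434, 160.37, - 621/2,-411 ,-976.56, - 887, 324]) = [ -976.56, - 888, - 887, - 434, - 411, - 621/2, - 269,  -  253, - 40/3,-2,199/2,160.37, 324, 405, 467.07 , 605,637,663, 958 ] 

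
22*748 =16456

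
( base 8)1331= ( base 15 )339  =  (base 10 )729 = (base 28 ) q1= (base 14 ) 3a1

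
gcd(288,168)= 24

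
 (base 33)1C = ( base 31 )1e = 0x2d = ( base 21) 23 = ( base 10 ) 45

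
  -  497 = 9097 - 9594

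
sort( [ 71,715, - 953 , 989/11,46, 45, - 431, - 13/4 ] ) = [ - 953, - 431, - 13/4,  45,46,71,989/11,  715] 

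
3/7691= 3/7691 = 0.00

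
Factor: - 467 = -467^1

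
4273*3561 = 15216153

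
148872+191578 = 340450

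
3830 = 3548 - -282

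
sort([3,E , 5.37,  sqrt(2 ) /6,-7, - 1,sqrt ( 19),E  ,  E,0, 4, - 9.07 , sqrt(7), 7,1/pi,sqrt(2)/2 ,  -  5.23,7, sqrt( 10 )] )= [- 9.07, -7, - 5.23, -1,0,sqrt( 2)/6, 1/pi,sqrt(2)/2,sqrt(7),E,E, E,3, sqrt(10),4,sqrt( 19),5.37, 7,7 ]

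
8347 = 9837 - 1490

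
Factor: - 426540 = - 2^2*3^1*5^1*7109^1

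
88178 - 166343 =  - 78165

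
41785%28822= 12963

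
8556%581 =422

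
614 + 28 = 642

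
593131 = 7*84733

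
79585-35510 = 44075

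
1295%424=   23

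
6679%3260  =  159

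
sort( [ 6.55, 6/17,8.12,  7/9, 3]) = [ 6/17, 7/9,3,  6.55,8.12 ] 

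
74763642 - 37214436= 37549206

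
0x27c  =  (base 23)14F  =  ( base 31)kg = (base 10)636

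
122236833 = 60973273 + 61263560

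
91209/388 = 91209/388 = 235.07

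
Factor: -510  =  - 2^1*3^1*5^1*17^1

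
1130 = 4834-3704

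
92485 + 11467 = 103952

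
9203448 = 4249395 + 4954053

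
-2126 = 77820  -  79946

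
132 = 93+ 39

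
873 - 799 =74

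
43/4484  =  43/4484 = 0.01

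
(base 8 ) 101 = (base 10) 65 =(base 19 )38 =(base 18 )3B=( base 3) 2102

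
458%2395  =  458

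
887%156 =107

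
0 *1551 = 0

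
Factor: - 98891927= - 23^1*83^1*51803^1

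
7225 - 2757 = 4468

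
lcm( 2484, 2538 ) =116748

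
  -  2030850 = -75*27078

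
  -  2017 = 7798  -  9815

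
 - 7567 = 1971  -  9538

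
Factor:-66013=  -  251^1 *263^1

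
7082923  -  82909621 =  - 75826698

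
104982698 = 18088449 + 86894249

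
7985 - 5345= 2640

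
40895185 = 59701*685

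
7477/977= 7477/977 = 7.65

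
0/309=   0 = 0.00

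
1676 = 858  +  818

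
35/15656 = 35/15656=0.00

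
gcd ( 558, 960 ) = 6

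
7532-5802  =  1730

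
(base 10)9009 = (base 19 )15i3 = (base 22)IDB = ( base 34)7qx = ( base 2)10001100110001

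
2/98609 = 2/98609 = 0.00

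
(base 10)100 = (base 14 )72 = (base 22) 4c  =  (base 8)144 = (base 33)31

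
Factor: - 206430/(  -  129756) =35/22= 2^ ( - 1 )*5^1*7^1*11^( - 1) 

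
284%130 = 24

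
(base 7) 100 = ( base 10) 49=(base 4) 301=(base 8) 61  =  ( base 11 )45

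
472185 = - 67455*( - 7 )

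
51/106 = 51/106= 0.48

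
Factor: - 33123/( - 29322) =61/54 = 2^ ( - 1)*3^( - 3 )*61^1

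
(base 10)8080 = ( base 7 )32362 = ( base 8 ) 17620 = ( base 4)1332100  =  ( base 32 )7sg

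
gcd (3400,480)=40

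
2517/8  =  314 + 5/8 = 314.62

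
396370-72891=323479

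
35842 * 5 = 179210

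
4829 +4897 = 9726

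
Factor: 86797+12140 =98937= 3^2*10993^1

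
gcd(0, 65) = 65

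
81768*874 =71465232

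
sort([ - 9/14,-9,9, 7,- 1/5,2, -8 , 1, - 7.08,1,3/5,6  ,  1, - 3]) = [ -9, - 8,  -  7.08, - 3, - 9/14,-1/5, 3/5,  1,1,1,2, 6,7,9]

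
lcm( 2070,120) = 8280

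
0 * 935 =0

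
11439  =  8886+2553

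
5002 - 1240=3762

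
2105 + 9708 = 11813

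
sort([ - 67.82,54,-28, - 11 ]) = [ -67.82,-28,-11, 54] 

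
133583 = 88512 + 45071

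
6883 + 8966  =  15849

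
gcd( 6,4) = 2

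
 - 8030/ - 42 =191 + 4/21 =191.19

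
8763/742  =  8763/742 = 11.81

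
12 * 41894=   502728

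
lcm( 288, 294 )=14112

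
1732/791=1732/791 = 2.19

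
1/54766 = 1/54766 = 0.00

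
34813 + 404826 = 439639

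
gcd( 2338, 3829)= 7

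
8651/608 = 14 + 139/608 =14.23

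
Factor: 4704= 2^5 * 3^1*7^2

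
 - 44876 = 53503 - 98379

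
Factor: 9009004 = 2^2 *2252251^1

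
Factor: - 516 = -2^2*3^1 * 43^1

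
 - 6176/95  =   - 6176/95= - 65.01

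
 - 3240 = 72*( - 45)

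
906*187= 169422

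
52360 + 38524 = 90884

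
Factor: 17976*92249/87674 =829134012/43837 =2^2 *3^1*7^1*29^1*59^ (  -  1)*107^1*743^(-1)*3181^1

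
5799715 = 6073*955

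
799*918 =733482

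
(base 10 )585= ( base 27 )LI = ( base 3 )210200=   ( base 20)195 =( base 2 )1001001001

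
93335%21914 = 5679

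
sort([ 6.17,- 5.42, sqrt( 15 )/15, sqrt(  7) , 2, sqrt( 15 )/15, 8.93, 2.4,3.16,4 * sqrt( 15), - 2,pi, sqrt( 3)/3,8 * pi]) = [ - 5.42 , - 2, sqrt(15 ) /15, sqrt( 15 )/15,  sqrt( 3 )/3 , 2, 2.4, sqrt( 7), pi, 3.16, 6.17, 8.93,4*sqrt( 15), 8*pi ]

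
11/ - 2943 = - 1 + 2932/2943 = - 0.00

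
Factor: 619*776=480344 =2^3*97^1*619^1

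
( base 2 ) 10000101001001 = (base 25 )dfl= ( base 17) 1C84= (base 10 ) 8521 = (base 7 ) 33562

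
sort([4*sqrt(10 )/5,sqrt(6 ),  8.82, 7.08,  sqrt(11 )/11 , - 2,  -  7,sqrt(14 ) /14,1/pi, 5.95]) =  [ - 7 , - 2,sqrt ( 14 ) /14, sqrt(11 ) /11, 1/pi,sqrt (6) , 4*sqrt(10) /5, 5.95, 7.08 , 8.82] 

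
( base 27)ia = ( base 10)496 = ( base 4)13300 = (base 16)1f0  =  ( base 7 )1306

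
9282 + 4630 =13912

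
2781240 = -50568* ( - 55)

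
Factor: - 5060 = -2^2 *5^1 * 11^1*23^1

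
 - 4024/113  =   - 4024/113 = - 35.61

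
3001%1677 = 1324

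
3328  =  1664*2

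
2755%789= 388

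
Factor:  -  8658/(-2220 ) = 39/10 = 2^( - 1)*3^1 * 5^(-1 )*13^1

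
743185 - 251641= 491544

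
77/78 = 77/78= 0.99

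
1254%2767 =1254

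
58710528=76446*768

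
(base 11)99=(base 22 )4K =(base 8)154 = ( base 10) 108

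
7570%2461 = 187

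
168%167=1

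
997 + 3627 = 4624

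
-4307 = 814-5121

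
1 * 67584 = 67584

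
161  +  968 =1129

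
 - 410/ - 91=4+46/91=4.51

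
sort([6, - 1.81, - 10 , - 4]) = [ - 10, - 4, - 1.81,6 ] 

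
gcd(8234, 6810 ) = 2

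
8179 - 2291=5888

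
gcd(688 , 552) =8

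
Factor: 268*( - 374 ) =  - 100232 = -2^3*11^1* 17^1*67^1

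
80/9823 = 80/9823 = 0.01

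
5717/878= 5717/878 = 6.51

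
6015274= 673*8938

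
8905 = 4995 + 3910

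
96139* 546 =52491894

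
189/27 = 7= 7.00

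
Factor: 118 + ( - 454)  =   - 2^4*3^1*7^1 =-  336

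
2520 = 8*315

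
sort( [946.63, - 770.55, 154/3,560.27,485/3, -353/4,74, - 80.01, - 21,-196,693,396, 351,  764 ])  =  [ - 770.55  , - 196,-353/4, - 80.01, - 21, 154/3,74 , 485/3, 351, 396, 560.27, 693, 764, 946.63]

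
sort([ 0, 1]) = [ 0, 1 ]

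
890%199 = 94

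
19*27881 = 529739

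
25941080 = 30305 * 856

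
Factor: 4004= 2^2*7^1*11^1* 13^1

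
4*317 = 1268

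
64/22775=64/22775 = 0.00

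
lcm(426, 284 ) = 852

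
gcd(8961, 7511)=29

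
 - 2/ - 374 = 1/187  =  0.01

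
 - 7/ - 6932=7/6932 = 0.00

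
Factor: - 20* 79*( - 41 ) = 2^2*5^1 * 41^1*79^1 = 64780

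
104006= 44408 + 59598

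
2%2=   0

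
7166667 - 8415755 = -1249088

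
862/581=1 + 281/581 = 1.48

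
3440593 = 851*4043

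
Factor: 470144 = 2^7*3673^1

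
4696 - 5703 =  - 1007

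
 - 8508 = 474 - 8982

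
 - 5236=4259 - 9495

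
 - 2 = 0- 2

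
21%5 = 1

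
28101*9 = 252909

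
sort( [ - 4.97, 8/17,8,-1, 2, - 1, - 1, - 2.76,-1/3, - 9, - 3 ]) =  [ - 9, - 4.97, - 3, - 2.76, -1, - 1,-1, - 1/3, 8/17,  2,  8] 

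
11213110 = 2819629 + 8393481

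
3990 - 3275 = 715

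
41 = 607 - 566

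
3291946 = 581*5666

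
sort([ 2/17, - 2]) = [ - 2, 2/17]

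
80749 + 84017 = 164766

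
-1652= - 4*413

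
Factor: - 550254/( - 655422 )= 293/349  =  293^1*349^ (-1)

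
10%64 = 10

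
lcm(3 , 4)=12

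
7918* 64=506752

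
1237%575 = 87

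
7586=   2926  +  4660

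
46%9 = 1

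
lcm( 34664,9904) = 69328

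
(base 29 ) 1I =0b101111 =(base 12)3b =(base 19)29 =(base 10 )47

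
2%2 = 0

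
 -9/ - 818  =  9/818 = 0.01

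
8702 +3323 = 12025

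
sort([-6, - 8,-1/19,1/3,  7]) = [ - 8,  -  6, - 1/19,1/3 , 7]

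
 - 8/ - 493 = 8/493 = 0.02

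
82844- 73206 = 9638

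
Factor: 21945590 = 2^1*5^1* 643^1*3413^1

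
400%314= 86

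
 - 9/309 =-1 + 100/103   =  -0.03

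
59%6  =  5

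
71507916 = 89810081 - 18302165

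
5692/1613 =5692/1613 = 3.53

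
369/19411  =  369/19411 = 0.02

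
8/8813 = 8/8813  =  0.00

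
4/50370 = 2/25185=0.00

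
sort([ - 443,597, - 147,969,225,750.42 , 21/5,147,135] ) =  [  -  443, - 147,21/5, 135,147,  225, 597, 750.42,969] 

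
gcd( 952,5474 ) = 238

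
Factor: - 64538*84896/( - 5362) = 391358432/383= 2^5 * 23^2*61^1*379^1*383^ ( - 1)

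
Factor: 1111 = 11^1*101^1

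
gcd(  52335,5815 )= 5815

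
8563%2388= 1399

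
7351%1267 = 1016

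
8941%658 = 387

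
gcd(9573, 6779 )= 1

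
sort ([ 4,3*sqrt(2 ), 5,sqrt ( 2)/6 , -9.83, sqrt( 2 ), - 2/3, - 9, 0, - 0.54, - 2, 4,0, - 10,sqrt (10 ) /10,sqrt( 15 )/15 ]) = [ - 10, - 9.83, - 9 ,  -  2,-2/3, - 0.54, 0, 0,sqrt( 2 ) /6,  sqrt(15)/15, sqrt ( 10)/10 , sqrt( 2 ),4, 4,3*sqrt ( 2),5] 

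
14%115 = 14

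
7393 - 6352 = 1041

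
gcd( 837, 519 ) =3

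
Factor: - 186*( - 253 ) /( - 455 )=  - 47058/455 =- 2^1*3^1*5^(  -  1) * 7^(-1)*11^1*13^( - 1 )*23^1*31^1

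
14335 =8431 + 5904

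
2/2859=2/2859 = 0.00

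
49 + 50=99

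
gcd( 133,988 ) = 19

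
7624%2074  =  1402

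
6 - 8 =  - 2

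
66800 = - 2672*( -25) 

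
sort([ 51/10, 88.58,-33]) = [ - 33, 51/10, 88.58] 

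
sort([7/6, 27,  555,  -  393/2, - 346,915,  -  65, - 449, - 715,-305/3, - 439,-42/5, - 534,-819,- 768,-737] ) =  [ - 819, - 768,  -  737,-715 ,- 534, - 449, - 439, - 346,  -  393/2,- 305/3, - 65,-42/5 , 7/6 , 27,555, 915 ]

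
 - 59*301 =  - 17759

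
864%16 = 0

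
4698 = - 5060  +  9758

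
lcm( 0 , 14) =0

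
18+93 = 111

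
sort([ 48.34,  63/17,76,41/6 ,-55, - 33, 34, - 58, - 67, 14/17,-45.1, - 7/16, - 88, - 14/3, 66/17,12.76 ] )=[-88, - 67, - 58,  -  55, - 45.1,  -  33 , -14/3,  -  7/16,14/17,63/17, 66/17  ,  41/6,12.76, 34, 48.34,  76 ] 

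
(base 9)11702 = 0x1EB3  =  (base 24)DFB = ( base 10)7859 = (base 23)EJG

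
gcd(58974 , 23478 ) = 6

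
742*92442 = 68591964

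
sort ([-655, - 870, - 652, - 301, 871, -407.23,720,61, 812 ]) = [ - 870, - 655, - 652, - 407.23, - 301, 61, 720, 812,  871 ] 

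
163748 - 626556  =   - 462808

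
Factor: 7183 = 11^1*653^1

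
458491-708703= - 250212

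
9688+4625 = 14313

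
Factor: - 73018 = - 2^1 * 11^1 * 3319^1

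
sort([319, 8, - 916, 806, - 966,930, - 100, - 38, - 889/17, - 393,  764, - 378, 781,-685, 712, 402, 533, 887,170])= [ - 966, - 916, - 685, - 393, - 378, - 100,  -  889/17,- 38, 8, 170,319, 402,  533,  712,  764,781, 806,887,930]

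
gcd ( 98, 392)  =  98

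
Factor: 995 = 5^1*199^1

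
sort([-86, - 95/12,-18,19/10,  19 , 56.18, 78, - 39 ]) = [  -  86,- 39,-18, - 95/12 , 19/10, 19,56.18,78] 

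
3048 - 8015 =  - 4967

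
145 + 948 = 1093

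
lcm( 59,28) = 1652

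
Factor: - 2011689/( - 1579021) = 3^3*29^( - 1)*54449^(-1)*74507^1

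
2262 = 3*754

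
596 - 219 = 377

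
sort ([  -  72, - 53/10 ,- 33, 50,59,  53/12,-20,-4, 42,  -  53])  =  [- 72,-53, - 33, - 20, - 53/10,  -  4,53/12,42,50,59 ]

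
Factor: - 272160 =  - 2^5 * 3^5*5^1*7^1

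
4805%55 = 20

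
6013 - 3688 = 2325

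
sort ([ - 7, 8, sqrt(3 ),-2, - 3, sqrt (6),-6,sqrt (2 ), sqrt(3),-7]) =[-7,-7,  -  6, - 3, - 2, sqrt (2 ),sqrt (3 ),sqrt (3), sqrt (6),8 ] 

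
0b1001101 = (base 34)29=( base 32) 2D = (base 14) 57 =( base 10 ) 77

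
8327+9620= 17947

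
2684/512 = 5 + 31/128 = 5.24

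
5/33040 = 1/6608= 0.00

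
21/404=21/404 = 0.05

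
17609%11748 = 5861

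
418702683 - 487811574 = - 69108891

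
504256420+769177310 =1273433730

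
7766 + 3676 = 11442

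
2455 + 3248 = 5703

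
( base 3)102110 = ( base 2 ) 100110101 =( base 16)135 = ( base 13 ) 1AA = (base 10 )309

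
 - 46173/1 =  - 46173 = - 46173.00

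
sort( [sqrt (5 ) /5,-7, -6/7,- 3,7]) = [ - 7,  -  3 , - 6/7, sqrt( 5) /5 , 7 ]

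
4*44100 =176400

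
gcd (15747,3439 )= 181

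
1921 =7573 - 5652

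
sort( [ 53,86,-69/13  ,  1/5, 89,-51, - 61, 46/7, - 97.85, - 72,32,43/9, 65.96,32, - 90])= [-97.85, - 90, - 72, - 61, - 51, - 69/13,1/5,43/9,46/7 , 32,  32,53,65.96,86 , 89]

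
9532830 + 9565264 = 19098094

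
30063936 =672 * 44738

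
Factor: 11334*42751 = 484539834  =  2^1*3^1*1889^1*42751^1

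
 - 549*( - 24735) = 13579515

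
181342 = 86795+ 94547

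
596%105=71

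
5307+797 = 6104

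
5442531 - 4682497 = 760034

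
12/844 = 3/211 = 0.01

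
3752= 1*3752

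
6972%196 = 112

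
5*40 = 200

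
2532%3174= 2532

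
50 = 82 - 32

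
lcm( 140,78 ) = 5460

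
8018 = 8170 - 152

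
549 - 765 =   -  216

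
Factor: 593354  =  2^1*23^1 * 12899^1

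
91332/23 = 3970  +  22/23 = 3970.96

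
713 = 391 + 322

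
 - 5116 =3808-8924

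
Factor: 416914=2^1*208457^1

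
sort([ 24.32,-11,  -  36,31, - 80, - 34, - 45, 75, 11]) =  [ - 80, -45 , - 36, - 34 , - 11, 11, 24.32, 31,75] 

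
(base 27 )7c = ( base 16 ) c9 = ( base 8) 311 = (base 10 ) 201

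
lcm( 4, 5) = 20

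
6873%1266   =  543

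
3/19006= 3/19006  =  0.00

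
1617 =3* 539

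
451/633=451/633 = 0.71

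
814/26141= 814/26141 = 0.03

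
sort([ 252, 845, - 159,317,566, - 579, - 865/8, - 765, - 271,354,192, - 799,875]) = [ - 799 ,-765,-579, - 271,-159, - 865/8, 192, 252,317, 354,566,  845,875]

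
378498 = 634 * 597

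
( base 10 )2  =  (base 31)2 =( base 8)2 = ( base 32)2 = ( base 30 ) 2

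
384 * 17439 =6696576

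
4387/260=16 + 227/260 =16.87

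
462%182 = 98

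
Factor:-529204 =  - 2^2*13^1*10177^1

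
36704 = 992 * 37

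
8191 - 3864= 4327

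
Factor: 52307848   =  2^3*2459^1*2659^1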